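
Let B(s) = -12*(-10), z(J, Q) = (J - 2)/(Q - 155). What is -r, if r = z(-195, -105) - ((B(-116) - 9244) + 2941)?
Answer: -1607777/260 ≈ -6183.8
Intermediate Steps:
z(J, Q) = (-2 + J)/(-155 + Q)
B(s) = 120
r = 1607777/260 (r = (-2 - 195)/(-155 - 105) - ((120 - 9244) + 2941) = -197/(-260) - (-9124 + 2941) = -1/260*(-197) - 1*(-6183) = 197/260 + 6183 = 1607777/260 ≈ 6183.8)
-r = -1*1607777/260 = -1607777/260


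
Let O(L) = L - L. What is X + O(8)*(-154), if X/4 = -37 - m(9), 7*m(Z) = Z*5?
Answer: -1216/7 ≈ -173.71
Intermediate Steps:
m(Z) = 5*Z/7 (m(Z) = (Z*5)/7 = (5*Z)/7 = 5*Z/7)
O(L) = 0
X = -1216/7 (X = 4*(-37 - 5*9/7) = 4*(-37 - 1*45/7) = 4*(-37 - 45/7) = 4*(-304/7) = -1216/7 ≈ -173.71)
X + O(8)*(-154) = -1216/7 + 0*(-154) = -1216/7 + 0 = -1216/7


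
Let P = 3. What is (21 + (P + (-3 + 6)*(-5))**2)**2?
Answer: 27225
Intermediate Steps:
(21 + (P + (-3 + 6)*(-5))**2)**2 = (21 + (3 + (-3 + 6)*(-5))**2)**2 = (21 + (3 + 3*(-5))**2)**2 = (21 + (3 - 15)**2)**2 = (21 + (-12)**2)**2 = (21 + 144)**2 = 165**2 = 27225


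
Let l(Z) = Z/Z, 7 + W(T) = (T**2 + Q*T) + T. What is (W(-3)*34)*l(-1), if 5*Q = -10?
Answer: 170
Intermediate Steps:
Q = -2 (Q = (1/5)*(-10) = -2)
W(T) = -7 + T**2 - T (W(T) = -7 + ((T**2 - 2*T) + T) = -7 + (T**2 - T) = -7 + T**2 - T)
l(Z) = 1
(W(-3)*34)*l(-1) = ((-7 + (-3)**2 - 1*(-3))*34)*1 = ((-7 + 9 + 3)*34)*1 = (5*34)*1 = 170*1 = 170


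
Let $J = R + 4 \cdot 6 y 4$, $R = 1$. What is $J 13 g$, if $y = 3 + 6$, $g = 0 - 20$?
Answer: $-224900$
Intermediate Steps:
$g = -20$ ($g = 0 - 20 = -20$)
$y = 9$
$J = 865$ ($J = 1 + 4 \cdot 6 \cdot 9 \cdot 4 = 1 + 24 \cdot 9 \cdot 4 = 1 + 216 \cdot 4 = 1 + 864 = 865$)
$J 13 g = 865 \cdot 13 \left(-20\right) = 11245 \left(-20\right) = -224900$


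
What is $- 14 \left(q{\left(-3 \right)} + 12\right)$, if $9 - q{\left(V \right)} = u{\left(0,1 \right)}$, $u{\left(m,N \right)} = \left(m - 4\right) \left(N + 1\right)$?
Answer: $-406$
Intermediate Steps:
$u{\left(m,N \right)} = \left(1 + N\right) \left(-4 + m\right)$ ($u{\left(m,N \right)} = \left(-4 + m\right) \left(1 + N\right) = \left(1 + N\right) \left(-4 + m\right)$)
$q{\left(V \right)} = 17$ ($q{\left(V \right)} = 9 - \left(-4 + 0 - 4 + 1 \cdot 0\right) = 9 - \left(-4 + 0 - 4 + 0\right) = 9 - -8 = 9 + 8 = 17$)
$- 14 \left(q{\left(-3 \right)} + 12\right) = - 14 \left(17 + 12\right) = \left(-14\right) 29 = -406$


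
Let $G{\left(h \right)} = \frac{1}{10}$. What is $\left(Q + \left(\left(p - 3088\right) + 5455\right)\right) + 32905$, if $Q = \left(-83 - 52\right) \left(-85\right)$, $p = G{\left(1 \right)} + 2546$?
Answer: $\frac{492931}{10} \approx 49293.0$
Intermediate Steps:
$G{\left(h \right)} = \frac{1}{10}$
$p = \frac{25461}{10}$ ($p = \frac{1}{10} + 2546 = \frac{25461}{10} \approx 2546.1$)
$Q = 11475$ ($Q = \left(-135\right) \left(-85\right) = 11475$)
$\left(Q + \left(\left(p - 3088\right) + 5455\right)\right) + 32905 = \left(11475 + \left(\left(\frac{25461}{10} - 3088\right) + 5455\right)\right) + 32905 = \left(11475 + \left(- \frac{5419}{10} + 5455\right)\right) + 32905 = \left(11475 + \frac{49131}{10}\right) + 32905 = \frac{163881}{10} + 32905 = \frac{492931}{10}$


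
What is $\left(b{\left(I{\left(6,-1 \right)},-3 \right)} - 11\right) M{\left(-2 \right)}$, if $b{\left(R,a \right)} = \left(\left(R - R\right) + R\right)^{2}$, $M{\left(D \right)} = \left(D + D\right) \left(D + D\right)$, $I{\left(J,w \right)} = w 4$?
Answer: $80$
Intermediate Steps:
$I{\left(J,w \right)} = 4 w$
$M{\left(D \right)} = 4 D^{2}$ ($M{\left(D \right)} = 2 D 2 D = 4 D^{2}$)
$b{\left(R,a \right)} = R^{2}$ ($b{\left(R,a \right)} = \left(0 + R\right)^{2} = R^{2}$)
$\left(b{\left(I{\left(6,-1 \right)},-3 \right)} - 11\right) M{\left(-2 \right)} = \left(\left(4 \left(-1\right)\right)^{2} - 11\right) 4 \left(-2\right)^{2} = \left(\left(-4\right)^{2} - 11\right) 4 \cdot 4 = \left(16 - 11\right) 16 = 5 \cdot 16 = 80$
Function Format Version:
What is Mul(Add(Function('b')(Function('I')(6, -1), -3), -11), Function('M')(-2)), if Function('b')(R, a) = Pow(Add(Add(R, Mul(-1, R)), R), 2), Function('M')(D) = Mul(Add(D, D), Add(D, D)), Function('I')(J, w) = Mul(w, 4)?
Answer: 80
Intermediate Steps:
Function('I')(J, w) = Mul(4, w)
Function('M')(D) = Mul(4, Pow(D, 2)) (Function('M')(D) = Mul(Mul(2, D), Mul(2, D)) = Mul(4, Pow(D, 2)))
Function('b')(R, a) = Pow(R, 2) (Function('b')(R, a) = Pow(Add(0, R), 2) = Pow(R, 2))
Mul(Add(Function('b')(Function('I')(6, -1), -3), -11), Function('M')(-2)) = Mul(Add(Pow(Mul(4, -1), 2), -11), Mul(4, Pow(-2, 2))) = Mul(Add(Pow(-4, 2), -11), Mul(4, 4)) = Mul(Add(16, -11), 16) = Mul(5, 16) = 80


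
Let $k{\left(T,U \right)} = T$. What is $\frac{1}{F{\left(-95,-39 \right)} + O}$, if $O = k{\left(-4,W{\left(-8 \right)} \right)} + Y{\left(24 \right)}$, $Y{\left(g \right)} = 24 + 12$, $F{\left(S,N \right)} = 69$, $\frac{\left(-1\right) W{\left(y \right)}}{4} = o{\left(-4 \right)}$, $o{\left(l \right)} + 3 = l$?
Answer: $\frac{1}{101} \approx 0.009901$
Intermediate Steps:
$o{\left(l \right)} = -3 + l$
$W{\left(y \right)} = 28$ ($W{\left(y \right)} = - 4 \left(-3 - 4\right) = \left(-4\right) \left(-7\right) = 28$)
$Y{\left(g \right)} = 36$
$O = 32$ ($O = -4 + 36 = 32$)
$\frac{1}{F{\left(-95,-39 \right)} + O} = \frac{1}{69 + 32} = \frac{1}{101}$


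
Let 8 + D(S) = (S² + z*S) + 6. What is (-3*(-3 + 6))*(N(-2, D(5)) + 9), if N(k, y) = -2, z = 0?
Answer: -63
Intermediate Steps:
D(S) = -2 + S² (D(S) = -8 + ((S² + 0*S) + 6) = -8 + ((S² + 0) + 6) = -8 + (S² + 6) = -8 + (6 + S²) = -2 + S²)
(-3*(-3 + 6))*(N(-2, D(5)) + 9) = (-3*(-3 + 6))*(-2 + 9) = -3*3*7 = -9*7 = -63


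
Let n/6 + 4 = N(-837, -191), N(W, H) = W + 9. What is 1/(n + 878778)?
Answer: 1/873786 ≈ 1.1444e-6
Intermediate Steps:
N(W, H) = 9 + W
n = -4992 (n = -24 + 6*(9 - 837) = -24 + 6*(-828) = -24 - 4968 = -4992)
1/(n + 878778) = 1/(-4992 + 878778) = 1/873786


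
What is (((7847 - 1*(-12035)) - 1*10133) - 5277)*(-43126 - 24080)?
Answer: -300545232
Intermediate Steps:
(((7847 - 1*(-12035)) - 1*10133) - 5277)*(-43126 - 24080) = (((7847 + 12035) - 10133) - 5277)*(-67206) = ((19882 - 10133) - 5277)*(-67206) = (9749 - 5277)*(-67206) = 4472*(-67206) = -300545232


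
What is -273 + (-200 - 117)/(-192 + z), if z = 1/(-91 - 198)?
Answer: -15056884/55489 ≈ -271.35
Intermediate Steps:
z = -1/289 (z = 1/(-289) = -1/289 ≈ -0.0034602)
-273 + (-200 - 117)/(-192 + z) = -273 + (-200 - 117)/(-192 - 1/289) = -273 - 317/(-55489/289) = -273 - 317*(-289/55489) = -273 + 91613/55489 = -15056884/55489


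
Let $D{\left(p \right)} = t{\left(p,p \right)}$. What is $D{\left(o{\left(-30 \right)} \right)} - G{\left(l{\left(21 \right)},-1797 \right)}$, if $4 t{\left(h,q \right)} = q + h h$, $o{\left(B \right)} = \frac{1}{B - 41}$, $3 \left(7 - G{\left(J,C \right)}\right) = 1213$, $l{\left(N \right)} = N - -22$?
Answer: $\frac{12017639}{30246} \approx 397.33$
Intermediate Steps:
$l{\left(N \right)} = 22 + N$ ($l{\left(N \right)} = N + 22 = 22 + N$)
$G{\left(J,C \right)} = - \frac{1192}{3}$ ($G{\left(J,C \right)} = 7 - \frac{1213}{3} = - \frac{1192}{3}$)
$o{\left(B \right)} = \frac{1}{-41 + B}$
$t{\left(h,q \right)} = \frac{q}{4} + \frac{h^{2}}{4}$ ($t{\left(h,q \right)} = \frac{q + h h}{4} = \frac{q + h^{2}}{4} = \frac{q}{4} + \frac{h^{2}}{4}$)
$D{\left(p \right)} = \frac{p}{4} + \frac{p^{2}}{4}$
$D{\left(o{\left(-30 \right)} \right)} - G{\left(l{\left(21 \right)},-1797 \right)} = \frac{1 + \frac{1}{-41 - 30}}{4 \left(-41 - 30\right)} - - \frac{1192}{3} = \frac{1 + \frac{1}{-71}}{4 \left(-71\right)} + \frac{1192}{3} = \frac{1}{4} \left(- \frac{1}{71}\right) \left(1 - \frac{1}{71}\right) + \frac{1192}{3} = \frac{1}{4} \left(- \frac{1}{71}\right) \frac{70}{71} + \frac{1192}{3} = - \frac{35}{10082} + \frac{1192}{3} = \frac{12017639}{30246}$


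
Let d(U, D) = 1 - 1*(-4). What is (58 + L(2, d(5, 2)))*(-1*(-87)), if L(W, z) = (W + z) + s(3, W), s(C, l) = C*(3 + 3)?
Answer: 7221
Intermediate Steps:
s(C, l) = 6*C (s(C, l) = C*6 = 6*C)
d(U, D) = 5 (d(U, D) = 1 + 4 = 5)
L(W, z) = 18 + W + z (L(W, z) = (W + z) + 6*3 = (W + z) + 18 = 18 + W + z)
(58 + L(2, d(5, 2)))*(-1*(-87)) = (58 + (18 + 2 + 5))*(-1*(-87)) = (58 + 25)*87 = 83*87 = 7221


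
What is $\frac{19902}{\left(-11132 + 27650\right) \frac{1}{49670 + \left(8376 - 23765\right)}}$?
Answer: $\frac{113710077}{2753} \approx 41304.0$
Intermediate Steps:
$\frac{19902}{\left(-11132 + 27650\right) \frac{1}{49670 + \left(8376 - 23765\right)}} = \frac{19902}{16518 \frac{1}{49670 + \left(8376 - 23765\right)}} = \frac{19902}{16518 \frac{1}{49670 - 15389}} = \frac{19902}{16518 \cdot \frac{1}{34281}} = \frac{19902}{\frac{5506}{11427}} = 19902 \cdot \frac{11427}{5506} = \frac{113710077}{2753}$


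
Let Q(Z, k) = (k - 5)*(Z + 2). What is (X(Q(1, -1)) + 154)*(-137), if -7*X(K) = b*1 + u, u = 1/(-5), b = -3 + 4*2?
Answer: -735142/35 ≈ -21004.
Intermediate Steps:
b = 5 (b = -3 + 8 = 5)
Q(Z, k) = (-5 + k)*(2 + Z)
u = -⅕ ≈ -0.20000
X(K) = -24/35 (X(K) = -(5*1 - ⅕)/7 = -(5 - ⅕)/7 = -⅐*24/5 = -24/35)
(X(Q(1, -1)) + 154)*(-137) = (-24/35 + 154)*(-137) = (5366/35)*(-137) = -735142/35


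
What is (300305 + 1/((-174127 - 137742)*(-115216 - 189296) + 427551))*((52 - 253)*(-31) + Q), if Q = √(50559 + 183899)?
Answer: 59234896547624141392/31656093493 + 28519449469246096*√234458/94968280479 ≈ 2.0166e+9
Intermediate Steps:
Q = √234458 ≈ 484.21
(300305 + 1/((-174127 - 137742)*(-115216 - 189296) + 427551))*((52 - 253)*(-31) + Q) = (300305 + 1/((-174127 - 137742)*(-115216 - 189296) + 427551))*((52 - 253)*(-31) + √234458) = (300305 + 1/(-311869*(-304512) + 427551))*(-201*(-31) + √234458) = (300305 + 1/(94967852928 + 427551))*(6231 + √234458) = (300305 + 1/94968280479)*(6231 + √234458) = 28519449469246096*(6231 + √234458)/94968280479 = 59234896547624141392/31656093493 + 28519449469246096*√234458/94968280479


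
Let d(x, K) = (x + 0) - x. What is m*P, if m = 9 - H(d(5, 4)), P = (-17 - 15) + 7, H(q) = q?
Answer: -225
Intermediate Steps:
d(x, K) = 0 (d(x, K) = x - x = 0)
P = -25 (P = -32 + 7 = -25)
m = 9 (m = 9 - 1*0 = 9 + 0 = 9)
m*P = 9*(-25) = -225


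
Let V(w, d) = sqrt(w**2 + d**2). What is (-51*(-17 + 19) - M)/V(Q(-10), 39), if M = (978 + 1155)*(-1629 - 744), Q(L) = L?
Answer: 5061507*sqrt(1621)/1621 ≈ 1.2572e+5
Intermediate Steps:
V(w, d) = sqrt(d**2 + w**2)
M = -5061609 (M = 2133*(-2373) = -5061609)
(-51*(-17 + 19) - M)/V(Q(-10), 39) = (-51*(-17 + 19) - 1*(-5061609))/(sqrt(39**2 + (-10)**2)) = (-51*2 + 5061609)/(sqrt(1521 + 100)) = (-102 + 5061609)/(sqrt(1621)) = 5061507*(sqrt(1621)/1621) = 5061507*sqrt(1621)/1621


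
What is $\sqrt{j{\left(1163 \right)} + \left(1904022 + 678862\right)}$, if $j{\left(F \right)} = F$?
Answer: $\sqrt{2584047} \approx 1607.5$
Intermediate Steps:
$\sqrt{j{\left(1163 \right)} + \left(1904022 + 678862\right)} = \sqrt{1163 + \left(1904022 + 678862\right)} = \sqrt{1163 + 2582884} = \sqrt{2584047}$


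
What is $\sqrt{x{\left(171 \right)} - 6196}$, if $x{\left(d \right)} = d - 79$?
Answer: $2 i \sqrt{1526} \approx 78.128 i$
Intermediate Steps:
$x{\left(d \right)} = -79 + d$
$\sqrt{x{\left(171 \right)} - 6196} = \sqrt{\left(-79 + 171\right) - 6196} = \sqrt{92 - 6196} = \sqrt{-6104} = 2 i \sqrt{1526}$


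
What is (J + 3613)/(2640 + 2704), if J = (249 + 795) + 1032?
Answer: 5689/5344 ≈ 1.0646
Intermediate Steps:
J = 2076 (J = 1044 + 1032 = 2076)
(J + 3613)/(2640 + 2704) = (2076 + 3613)/(2640 + 2704) = 5689/5344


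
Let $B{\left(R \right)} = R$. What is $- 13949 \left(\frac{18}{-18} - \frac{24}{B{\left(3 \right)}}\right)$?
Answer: $125541$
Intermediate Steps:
$- 13949 \left(\frac{18}{-18} - \frac{24}{B{\left(3 \right)}}\right) = - 13949 \left(\frac{18}{-18} - \frac{24}{3}\right) = - 13949 \left(18 \left(- \frac{1}{18}\right) - 8\right) = - 13949 \left(-1 - 8\right) = \left(-13949\right) \left(-9\right) = 125541$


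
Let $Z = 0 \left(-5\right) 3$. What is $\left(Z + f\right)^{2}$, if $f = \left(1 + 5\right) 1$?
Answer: $36$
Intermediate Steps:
$Z = 0$ ($Z = 0 \cdot 3 = 0$)
$f = 6$ ($f = 6 \cdot 1 = 6$)
$\left(Z + f\right)^{2} = \left(0 + 6\right)^{2} = 6^{2} = 36$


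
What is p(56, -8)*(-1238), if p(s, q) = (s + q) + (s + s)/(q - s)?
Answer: -114515/2 ≈ -57258.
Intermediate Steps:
p(s, q) = q + s + 2*s/(q - s) (p(s, q) = (q + s) + (2*s)/(q - s) = (q + s) + 2*s/(q - s) = q + s + 2*s/(q - s))
p(56, -8)*(-1238) = (((-8)² - 1*56² + 2*56)/(-8 - 1*56))*(-1238) = ((64 - 1*3136 + 112)/(-8 - 56))*(-1238) = ((64 - 3136 + 112)/(-64))*(-1238) = -1/64*(-2960)*(-1238) = (185/4)*(-1238) = -114515/2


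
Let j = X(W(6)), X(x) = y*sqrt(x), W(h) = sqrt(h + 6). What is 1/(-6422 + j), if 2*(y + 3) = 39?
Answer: -1/(6422 - 33*sqrt(2)*3**(1/4)/2) ≈ -0.00015646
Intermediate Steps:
y = 33/2 (y = -3 + (1/2)*39 = -3 + 39/2 = 33/2 ≈ 16.500)
W(h) = sqrt(6 + h)
X(x) = 33*sqrt(x)/2
j = 33*sqrt(2)*3**(1/4)/2 (j = 33*sqrt(sqrt(6 + 6))/2 = 33*sqrt(sqrt(12))/2 = 33*sqrt(2*sqrt(3))/2 = 33*(sqrt(2)*3**(1/4))/2 = 33*sqrt(2)*3**(1/4)/2 ≈ 30.710)
1/(-6422 + j) = 1/(-6422 + 33*sqrt(2)*3**(1/4)/2)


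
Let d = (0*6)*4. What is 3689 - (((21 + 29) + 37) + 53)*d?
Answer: 3689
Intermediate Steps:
d = 0 (d = 0*4 = 0)
3689 - (((21 + 29) + 37) + 53)*d = 3689 - (((21 + 29) + 37) + 53)*0 = 3689 - ((50 + 37) + 53)*0 = 3689 - (87 + 53)*0 = 3689 - 140*0 = 3689 - 1*0 = 3689 + 0 = 3689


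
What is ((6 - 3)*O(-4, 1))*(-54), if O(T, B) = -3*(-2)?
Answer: -972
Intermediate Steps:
O(T, B) = 6
((6 - 3)*O(-4, 1))*(-54) = ((6 - 3)*6)*(-54) = (3*6)*(-54) = 18*(-54) = -972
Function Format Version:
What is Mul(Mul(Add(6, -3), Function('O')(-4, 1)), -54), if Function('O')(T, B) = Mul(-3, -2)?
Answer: -972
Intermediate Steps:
Function('O')(T, B) = 6
Mul(Mul(Add(6, -3), Function('O')(-4, 1)), -54) = Mul(Mul(Add(6, -3), 6), -54) = Mul(Mul(3, 6), -54) = Mul(18, -54) = -972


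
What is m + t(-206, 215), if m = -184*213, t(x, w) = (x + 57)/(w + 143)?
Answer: -14030885/358 ≈ -39192.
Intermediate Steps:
t(x, w) = (57 + x)/(143 + w)
m = -39192
m + t(-206, 215) = -39192 + (57 - 206)/(143 + 215) = -39192 - 149/358 = -14030885/358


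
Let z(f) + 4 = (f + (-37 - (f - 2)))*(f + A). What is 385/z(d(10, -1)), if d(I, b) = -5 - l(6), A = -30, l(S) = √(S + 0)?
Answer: 156695/494497 - 13475*√6/1483491 ≈ 0.29463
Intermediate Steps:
l(S) = √S
d(I, b) = -5 - √6
z(f) = 1046 - 35*f (z(f) = -4 + (f + (-37 - (f - 2)))*(f - 30) = -4 + (f + (-37 - (-2 + f)))*(-30 + f) = -4 + (f + (-37 + (2 - f)))*(-30 + f) = -4 + (f + (-35 - f))*(-30 + f) = -4 - 35*(-30 + f) = -4 + (1050 - 35*f) = 1046 - 35*f)
385/z(d(10, -1)) = 385/(1046 - 35*(-5 - √6)) = 385/(1046 + (175 + 35*√6)) = 385/(1221 + 35*√6)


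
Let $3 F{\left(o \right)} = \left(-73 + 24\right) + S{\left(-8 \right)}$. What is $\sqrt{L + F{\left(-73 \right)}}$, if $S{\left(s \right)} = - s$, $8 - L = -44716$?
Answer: $\frac{\sqrt{402393}}{3} \approx 211.45$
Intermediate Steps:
$L = 44724$ ($L = 8 - -44716 = 8 + 44716 = 44724$)
$F{\left(o \right)} = - \frac{41}{3}$ ($F{\left(o \right)} = \frac{\left(-73 + 24\right) - -8}{3} = \frac{-49 + 8}{3} = \frac{1}{3} \left(-41\right) = - \frac{41}{3}$)
$\sqrt{L + F{\left(-73 \right)}} = \sqrt{44724 - \frac{41}{3}} = \sqrt{\frac{134131}{3}} = \frac{\sqrt{402393}}{3}$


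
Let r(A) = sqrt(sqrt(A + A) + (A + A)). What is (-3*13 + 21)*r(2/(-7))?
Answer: -18*sqrt(-28 + 14*I*sqrt(7))/7 ≈ -7.8065 - 15.687*I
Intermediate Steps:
r(A) = sqrt(2*A + sqrt(2)*sqrt(A)) (r(A) = sqrt(sqrt(2*A) + 2*A) = sqrt(sqrt(2)*sqrt(A) + 2*A) = sqrt(2*A + sqrt(2)*sqrt(A)))
(-3*13 + 21)*r(2/(-7)) = (-3*13 + 21)*sqrt(2*(2/(-7)) + sqrt(2)*sqrt(2/(-7))) = (-39 + 21)*sqrt(2*(2*(-1/7)) + sqrt(2)*sqrt(2*(-1/7))) = -18*sqrt(2*(-2/7) + sqrt(2)*sqrt(-2/7)) = -18*sqrt(-4/7 + sqrt(2)*(I*sqrt(14)/7)) = -18*sqrt(-4/7 + 2*I*sqrt(7)/7)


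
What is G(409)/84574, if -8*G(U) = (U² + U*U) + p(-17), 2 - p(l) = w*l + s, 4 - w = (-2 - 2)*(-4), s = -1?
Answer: -334361/676592 ≈ -0.49418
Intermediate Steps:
w = -12 (w = 4 - (-2 - 2)*(-4) = 4 - (-4)*(-4) = 4 - 1*16 = 4 - 16 = -12)
p(l) = 3 + 12*l (p(l) = 2 - (-12*l - 1) = 2 - (-1 - 12*l) = 2 + (1 + 12*l) = 3 + 12*l)
G(U) = 201/8 - U²/4 (G(U) = -((U² + U*U) + (3 + 12*(-17)))/8 = -((U² + U²) + (3 - 204))/8 = -(2*U² - 201)/8 = -(-201 + 2*U²)/8 = 201/8 - U²/4)
G(409)/84574 = (201/8 - ¼*409²)/84574 = (201/8 - ¼*167281)*(1/84574) = (201/8 - 167281/4)*(1/84574) = -334361/8*1/84574 = -334361/676592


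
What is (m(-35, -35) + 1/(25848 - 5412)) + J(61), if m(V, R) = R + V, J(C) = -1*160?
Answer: -4700279/20436 ≈ -230.00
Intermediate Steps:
J(C) = -160
(m(-35, -35) + 1/(25848 - 5412)) + J(61) = ((-35 - 35) + 1/(25848 - 5412)) - 160 = (-70 + 1/20436) - 160 = -1430519/20436 - 160 = -4700279/20436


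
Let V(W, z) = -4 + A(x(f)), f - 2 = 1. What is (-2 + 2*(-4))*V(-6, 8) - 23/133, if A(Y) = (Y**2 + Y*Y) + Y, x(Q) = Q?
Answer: -22633/133 ≈ -170.17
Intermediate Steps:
f = 3 (f = 2 + 1 = 3)
A(Y) = Y + 2*Y**2 (A(Y) = (Y**2 + Y**2) + Y = 2*Y**2 + Y = Y + 2*Y**2)
V(W, z) = 17 (V(W, z) = -4 + 3*(1 + 2*3) = -4 + 3*(1 + 6) = -4 + 3*7 = -4 + 21 = 17)
(-2 + 2*(-4))*V(-6, 8) - 23/133 = (-2 + 2*(-4))*17 - 23/133 = (-2 - 8)*17 - 23*1/133 = -10*17 - 23/133 = -170 - 23/133 = -22633/133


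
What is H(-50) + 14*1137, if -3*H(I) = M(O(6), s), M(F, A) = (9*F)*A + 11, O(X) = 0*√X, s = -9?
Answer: 47743/3 ≈ 15914.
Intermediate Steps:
O(X) = 0
M(F, A) = 11 + 9*A*F (M(F, A) = 9*A*F + 11 = 11 + 9*A*F)
H(I) = -11/3 (H(I) = -(11 + 9*(-9)*0)/3 = -(11 + 0)/3 = -⅓*11 = -11/3)
H(-50) + 14*1137 = -11/3 + 14*1137 = -11/3 + 15918 = 47743/3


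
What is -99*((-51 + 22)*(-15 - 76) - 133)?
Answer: -248094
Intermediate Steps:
-99*((-51 + 22)*(-15 - 76) - 133) = -99*(-29*(-91) - 133) = -99*(2639 - 133) = -99*2506 = -248094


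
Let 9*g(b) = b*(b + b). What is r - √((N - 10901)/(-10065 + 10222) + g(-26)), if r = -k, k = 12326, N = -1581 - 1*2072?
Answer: -12326 - √12760646/471 ≈ -12334.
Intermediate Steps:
N = -3653 (N = -1581 - 2072 = -3653)
g(b) = 2*b²/9 (g(b) = (b*(b + b))/9 = (b*(2*b))/9 = (2*b²)/9 = 2*b²/9)
r = -12326 (r = -1*12326 = -12326)
r - √((N - 10901)/(-10065 + 10222) + g(-26)) = -12326 - √((-3653 - 10901)/(-10065 + 10222) + (2/9)*(-26)²) = -12326 - √(-14554/157 + (2/9)*676) = -12326 - √(-14554*1/157 + 1352/9) = -12326 - √(-14554/157 + 1352/9) = -12326 - √(81278/1413) = -12326 - √12760646/471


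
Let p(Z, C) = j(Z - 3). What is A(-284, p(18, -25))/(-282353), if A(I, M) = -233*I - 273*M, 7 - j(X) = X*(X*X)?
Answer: -985636/282353 ≈ -3.4908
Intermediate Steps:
j(X) = 7 - X³ (j(X) = 7 - X*X*X = 7 - X*X² = 7 - X³)
p(Z, C) = 7 - (-3 + Z)³ (p(Z, C) = 7 - (Z - 3)³ = 7 - (-3 + Z)³)
A(I, M) = -273*M - 233*I
A(-284, p(18, -25))/(-282353) = (-273*(7 - (-3 + 18)³) - 233*(-284))/(-282353) = (-273*(7 - 1*15³) + 66172)*(-1/282353) = (-273*(7 - 1*3375) + 66172)*(-1/282353) = (-273*(7 - 3375) + 66172)*(-1/282353) = (-273*(-3368) + 66172)*(-1/282353) = (919464 + 66172)*(-1/282353) = 985636*(-1/282353) = -985636/282353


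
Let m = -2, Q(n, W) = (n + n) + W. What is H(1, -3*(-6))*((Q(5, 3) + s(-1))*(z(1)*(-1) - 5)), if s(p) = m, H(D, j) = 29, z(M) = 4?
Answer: -2871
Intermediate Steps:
Q(n, W) = W + 2*n (Q(n, W) = 2*n + W = W + 2*n)
s(p) = -2
H(1, -3*(-6))*((Q(5, 3) + s(-1))*(z(1)*(-1) - 5)) = 29*(((3 + 2*5) - 2)*(4*(-1) - 5)) = 29*(((3 + 10) - 2)*(-4 - 5)) = 29*((13 - 2)*(-9)) = 29*(11*(-9)) = 29*(-99) = -2871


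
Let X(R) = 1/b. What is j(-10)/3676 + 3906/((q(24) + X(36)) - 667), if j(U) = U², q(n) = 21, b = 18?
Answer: -9188911/1526459 ≈ -6.0198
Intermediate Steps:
X(R) = 1/18
j(-10)/3676 + 3906/((q(24) + X(36)) - 667) = (-10)²/3676 + 3906/((21 + 1/18) - 667) = 100*(1/3676) + 3906/(379/18 - 667) = 25/919 + 3906/(-11627/18) = 25/919 + 3906*(-18/11627) = 25/919 - 10044/1661 = -9188911/1526459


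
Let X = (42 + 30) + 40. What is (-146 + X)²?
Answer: 1156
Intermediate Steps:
X = 112 (X = 72 + 40 = 112)
(-146 + X)² = (-146 + 112)² = (-34)² = 1156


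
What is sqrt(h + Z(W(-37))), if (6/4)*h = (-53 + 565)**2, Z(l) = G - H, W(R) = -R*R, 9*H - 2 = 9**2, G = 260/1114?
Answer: sqrt(487954384159)/1671 ≈ 418.04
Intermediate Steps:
G = 130/557 (G = 260*(1/1114) = 130/557 ≈ 0.23339)
H = 83/9 (H = 2/9 + (1/9)*9**2 = 2/9 + (1/9)*81 = 2/9 + 9 = 83/9 ≈ 9.2222)
W(R) = -R**2
Z(l) = -45061/5013 (Z(l) = 130/557 - 1*83/9 = 130/557 - 83/9 = -45061/5013)
h = 524288/3 (h = 2*(-53 + 565)**2/3 = (2/3)*512**2 = (2/3)*262144 = 524288/3 ≈ 1.7476e+5)
sqrt(h + Z(W(-37))) = sqrt(524288/3 - 45061/5013) = sqrt(876040187/5013) = sqrt(487954384159)/1671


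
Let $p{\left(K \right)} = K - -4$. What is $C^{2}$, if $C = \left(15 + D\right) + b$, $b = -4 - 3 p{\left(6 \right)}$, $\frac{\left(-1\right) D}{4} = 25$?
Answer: $14161$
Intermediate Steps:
$D = -100$ ($D = \left(-4\right) 25 = -100$)
$p{\left(K \right)} = 4 + K$ ($p{\left(K \right)} = K + 4 = 4 + K$)
$b = -34$ ($b = -4 - 3 \left(4 + 6\right) = -4 - 30 = -34$)
$C = -119$ ($C = \left(15 - 100\right) - 34 = -85 - 34 = -119$)
$C^{2} = \left(-119\right)^{2} = 14161$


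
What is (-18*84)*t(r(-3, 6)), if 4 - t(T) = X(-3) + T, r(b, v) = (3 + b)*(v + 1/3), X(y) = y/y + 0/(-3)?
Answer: -4536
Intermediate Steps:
X(y) = 1 (X(y) = 1 + 0*(-⅓) = 1 + 0 = 1)
r(b, v) = (3 + b)*(⅓ + v) (r(b, v) = (3 + b)*(v + ⅓) = (3 + b)*(⅓ + v))
t(T) = 3 - T (t(T) = 4 - (1 + T) = 4 + (-1 - T) = 3 - T)
(-18*84)*t(r(-3, 6)) = (-18*84)*(3 - (1 + 3*6 + (⅓)*(-3) - 3*6)) = -1512*(3 - (1 + 18 - 1 - 18)) = -1512*(3 - 1*0) = -1512*(3 + 0) = -1512*3 = -4536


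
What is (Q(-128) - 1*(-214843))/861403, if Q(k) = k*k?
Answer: 231227/861403 ≈ 0.26843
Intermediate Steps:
Q(k) = k²
(Q(-128) - 1*(-214843))/861403 = ((-128)² - 1*(-214843))/861403 = (16384 + 214843)*(1/861403) = 231227*(1/861403) = 231227/861403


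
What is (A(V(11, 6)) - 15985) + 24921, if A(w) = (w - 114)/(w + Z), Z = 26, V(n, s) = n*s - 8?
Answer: 26806/3 ≈ 8935.3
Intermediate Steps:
V(n, s) = -8 + n*s
A(w) = (-114 + w)/(26 + w) (A(w) = (w - 114)/(w + 26) = (-114 + w)/(26 + w))
(A(V(11, 6)) - 15985) + 24921 = ((-114 + (-8 + 11*6))/(26 + (-8 + 11*6)) - 15985) + 24921 = ((-114 + (-8 + 66))/(26 + (-8 + 66)) - 15985) + 24921 = ((-114 + 58)/(26 + 58) - 15985) + 24921 = (-56/84 - 15985) + 24921 = ((1/84)*(-56) - 15985) + 24921 = (-⅔ - 15985) + 24921 = -47957/3 + 24921 = 26806/3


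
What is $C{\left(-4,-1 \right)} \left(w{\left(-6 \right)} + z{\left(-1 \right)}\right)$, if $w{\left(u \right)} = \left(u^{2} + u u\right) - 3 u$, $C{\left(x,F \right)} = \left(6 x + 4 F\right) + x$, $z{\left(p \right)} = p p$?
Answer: $-2912$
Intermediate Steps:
$z{\left(p \right)} = p^{2}$
$C{\left(x,F \right)} = 4 F + 7 x$ ($C{\left(x,F \right)} = \left(4 F + 6 x\right) + x = 4 F + 7 x$)
$w{\left(u \right)} = - 3 u + 2 u^{2}$ ($w{\left(u \right)} = \left(u^{2} + u^{2}\right) - 3 u = 2 u^{2} - 3 u = - 3 u + 2 u^{2}$)
$C{\left(-4,-1 \right)} \left(w{\left(-6 \right)} + z{\left(-1 \right)}\right) = \left(4 \left(-1\right) + 7 \left(-4\right)\right) \left(- 6 \left(-3 + 2 \left(-6\right)\right) + \left(-1\right)^{2}\right) = \left(-4 - 28\right) \left(- 6 \left(-3 - 12\right) + 1\right) = - 32 \left(\left(-6\right) \left(-15\right) + 1\right) = - 32 \left(90 + 1\right) = \left(-32\right) 91 = -2912$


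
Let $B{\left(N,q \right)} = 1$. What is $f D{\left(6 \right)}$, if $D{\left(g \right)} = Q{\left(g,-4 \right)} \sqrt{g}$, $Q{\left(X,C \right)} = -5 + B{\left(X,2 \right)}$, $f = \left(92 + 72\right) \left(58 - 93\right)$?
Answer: $22960 \sqrt{6} \approx 56240.0$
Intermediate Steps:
$f = -5740$ ($f = 164 \left(-35\right) = -5740$)
$Q{\left(X,C \right)} = -4$ ($Q{\left(X,C \right)} = -5 + 1 = -4$)
$D{\left(g \right)} = - 4 \sqrt{g}$
$f D{\left(6 \right)} = - 5740 \left(- 4 \sqrt{6}\right) = 22960 \sqrt{6}$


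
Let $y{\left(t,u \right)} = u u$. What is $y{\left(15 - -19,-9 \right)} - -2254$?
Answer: $2335$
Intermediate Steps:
$y{\left(t,u \right)} = u^{2}$
$y{\left(15 - -19,-9 \right)} - -2254 = \left(-9\right)^{2} - -2254 = 81 + 2254 = 2335$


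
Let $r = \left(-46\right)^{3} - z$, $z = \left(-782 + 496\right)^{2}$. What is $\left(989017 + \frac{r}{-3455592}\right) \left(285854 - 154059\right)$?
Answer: $\frac{112606946582592955}{863898} \approx 1.3035 \cdot 10^{11}$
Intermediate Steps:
$z = 81796$ ($z = \left(-286\right)^{2} = 81796$)
$r = -179132$ ($r = \left(-46\right)^{3} - 81796 = -97336 - 81796 = -179132$)
$\left(989017 + \frac{r}{-3455592}\right) \left(285854 - 154059\right) = \left(989017 - \frac{179132}{-3455592}\right) \left(285854 - 154059\right) = \left(989017 - - \frac{44783}{863898}\right) 131795 = \left(989017 + \frac{44783}{863898}\right) 131795 = \frac{854409853049}{863898} \cdot 131795 = \frac{112606946582592955}{863898}$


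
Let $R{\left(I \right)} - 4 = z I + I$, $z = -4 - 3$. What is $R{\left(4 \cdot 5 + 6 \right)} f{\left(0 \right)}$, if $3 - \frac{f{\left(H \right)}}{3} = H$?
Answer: $-1368$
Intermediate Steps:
$z = -7$ ($z = -4 - 3 = -7$)
$f{\left(H \right)} = 9 - 3 H$
$R{\left(I \right)} = 4 - 6 I$ ($R{\left(I \right)} = 4 + \left(- 7 I + I\right) = 4 - 6 I$)
$R{\left(4 \cdot 5 + 6 \right)} f{\left(0 \right)} = \left(4 - 6 \left(4 \cdot 5 + 6\right)\right) \left(9 - 0\right) = \left(4 - 6 \left(20 + 6\right)\right) \left(9 + 0\right) = \left(4 - 156\right) 9 = \left(-152\right) 9 = -1368$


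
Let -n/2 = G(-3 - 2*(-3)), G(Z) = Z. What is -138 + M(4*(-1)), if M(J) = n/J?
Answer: -273/2 ≈ -136.50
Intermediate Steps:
n = -6 (n = -2*(-3 - 2*(-3)) = -2*(-3 + 6) = -2*3 = -6)
M(J) = -6/J
-138 + M(4*(-1)) = -138 - 6/(4*(-1)) = -138 - 6/(-4) = -138 - 6*(-¼) = -138 + 3/2 = -273/2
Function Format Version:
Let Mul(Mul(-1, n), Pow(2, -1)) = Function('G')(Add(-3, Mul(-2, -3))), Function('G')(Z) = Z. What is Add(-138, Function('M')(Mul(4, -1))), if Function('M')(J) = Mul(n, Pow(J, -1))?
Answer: Rational(-273, 2) ≈ -136.50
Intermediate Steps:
n = -6 (n = Mul(-2, Add(-3, Mul(-2, -3))) = Mul(-2, Add(-3, 6)) = Mul(-2, 3) = -6)
Function('M')(J) = Mul(-6, Pow(J, -1))
Add(-138, Function('M')(Mul(4, -1))) = Add(-138, Mul(-6, Pow(Mul(4, -1), -1))) = Add(-138, Mul(-6, Pow(-4, -1))) = Add(-138, Mul(-6, Rational(-1, 4))) = Add(-138, Rational(3, 2)) = Rational(-273, 2)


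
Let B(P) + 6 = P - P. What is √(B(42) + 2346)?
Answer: 6*√65 ≈ 48.374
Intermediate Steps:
B(P) = -6 (B(P) = -6 + (P - P) = -6 + 0 = -6)
√(B(42) + 2346) = √(-6 + 2346) = √2340 = 6*√65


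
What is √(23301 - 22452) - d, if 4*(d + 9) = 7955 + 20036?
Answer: -27955/4 + √849 ≈ -6959.6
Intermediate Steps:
d = 27955/4 (d = -9 + (7955 + 20036)/4 = -9 + (¼)*27991 = -9 + 27991/4 = 27955/4 ≈ 6988.8)
√(23301 - 22452) - d = √(23301 - 22452) - 1*27955/4 = √849 - 27955/4 = -27955/4 + √849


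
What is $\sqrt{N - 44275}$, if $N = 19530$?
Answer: $7 i \sqrt{505} \approx 157.31 i$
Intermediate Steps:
$\sqrt{N - 44275} = \sqrt{19530 - 44275} = \sqrt{-24745} = 7 i \sqrt{505}$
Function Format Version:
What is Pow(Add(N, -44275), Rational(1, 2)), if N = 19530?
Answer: Mul(7, I, Pow(505, Rational(1, 2))) ≈ Mul(157.31, I)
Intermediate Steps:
Pow(Add(N, -44275), Rational(1, 2)) = Pow(Add(19530, -44275), Rational(1, 2)) = Pow(-24745, Rational(1, 2)) = Mul(7, I, Pow(505, Rational(1, 2)))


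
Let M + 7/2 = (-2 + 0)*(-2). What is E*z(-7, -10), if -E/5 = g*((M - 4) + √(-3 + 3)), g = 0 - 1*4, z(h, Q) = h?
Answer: 490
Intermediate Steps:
M = ½ (M = -7/2 + (-2 + 0)*(-2) = -7/2 - 2*(-2) = -7/2 + 4 = ½ ≈ 0.50000)
g = -4 (g = 0 - 4 = -4)
E = -70 (E = -(-20)*((½ - 4) + √(-3 + 3)) = -(-20)*(-7/2 + √0) = -(-20)*(-7/2 + 0) = -(-20)*(-7)/2 = -5*14 = -70)
E*z(-7, -10) = -70*(-7) = 490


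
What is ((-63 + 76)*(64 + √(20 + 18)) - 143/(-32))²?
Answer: 723048417/1024 + 347971*√38/16 ≈ 8.4017e+5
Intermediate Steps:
((-63 + 76)*(64 + √(20 + 18)) - 143/(-32))² = (13*(64 + √38) - 143*(-1/32))² = ((832 + 13*√38) + 143/32)² = (26767/32 + 13*√38)²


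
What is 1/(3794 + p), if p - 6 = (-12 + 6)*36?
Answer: 1/3584 ≈ 0.00027902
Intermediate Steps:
p = -210 (p = 6 + (-12 + 6)*36 = 6 - 6*36 = 6 - 216 = -210)
1/(3794 + p) = 1/(3794 - 210) = 1/3584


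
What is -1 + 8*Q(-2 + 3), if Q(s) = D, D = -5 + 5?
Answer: -1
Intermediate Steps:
D = 0
Q(s) = 0
-1 + 8*Q(-2 + 3) = -1 + 8*0 = -1 + 0 = -1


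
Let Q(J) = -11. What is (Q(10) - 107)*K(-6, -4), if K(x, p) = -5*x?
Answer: -3540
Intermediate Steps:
(Q(10) - 107)*K(-6, -4) = (-11 - 107)*(-5*(-6)) = -118*30 = -3540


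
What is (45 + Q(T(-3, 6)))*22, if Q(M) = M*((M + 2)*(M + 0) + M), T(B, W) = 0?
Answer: 990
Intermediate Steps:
Q(M) = M*(M + M*(2 + M)) (Q(M) = M*((2 + M)*M + M) = M*(M*(2 + M) + M) = M*(M + M*(2 + M)))
(45 + Q(T(-3, 6)))*22 = (45 + 0²*(3 + 0))*22 = (45 + 0*3)*22 = (45 + 0)*22 = 45*22 = 990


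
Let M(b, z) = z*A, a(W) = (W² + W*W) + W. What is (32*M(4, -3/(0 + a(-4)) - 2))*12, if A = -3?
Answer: 16992/7 ≈ 2427.4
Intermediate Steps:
a(W) = W + 2*W² (a(W) = (W² + W²) + W = 2*W² + W = W + 2*W²)
M(b, z) = -3*z (M(b, z) = z*(-3) = -3*z)
(32*M(4, -3/(0 + a(-4)) - 2))*12 = (32*(-3*(-3/(0 - 4*(1 + 2*(-4))) - 2)))*12 = (32*(-3*(-3/(0 - 4*(1 - 8)) - 2)))*12 = (32*(-3*(-3/(0 - 4*(-7)) - 2)))*12 = (32*(-3*(-3/(0 + 28) - 2)))*12 = (32*(-3*(-3/28 - 2)))*12 = (32*(-3*(-59/28)))*12 = (32*(177/28))*12 = (1416/7)*12 = 16992/7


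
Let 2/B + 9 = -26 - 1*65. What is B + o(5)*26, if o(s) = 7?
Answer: 9099/50 ≈ 181.98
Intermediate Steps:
B = -1/50 (B = 2/(-9 + (-26 - 1*65)) = 2/(-9 + (-26 - 65)) = 2/(-9 - 91) = 2/(-100) = 2*(-1/100) = -1/50 ≈ -0.020000)
B + o(5)*26 = -1/50 + 7*26 = -1/50 + 182 = 9099/50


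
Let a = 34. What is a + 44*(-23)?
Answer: -978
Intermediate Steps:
a + 44*(-23) = 34 + 44*(-23) = 34 - 1012 = -978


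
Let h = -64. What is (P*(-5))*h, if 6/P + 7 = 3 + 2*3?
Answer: 960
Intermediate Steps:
P = 3 (P = 6/(-7 + (3 + 2*3)) = 6/(-7 + (3 + 6)) = 6/(-7 + 9) = 6/2 = 6*(½) = 3)
(P*(-5))*h = (3*(-5))*(-64) = -15*(-64) = 960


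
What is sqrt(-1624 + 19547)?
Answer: sqrt(17923) ≈ 133.88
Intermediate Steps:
sqrt(-1624 + 19547) = sqrt(17923)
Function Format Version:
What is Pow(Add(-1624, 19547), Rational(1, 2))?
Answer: Pow(17923, Rational(1, 2)) ≈ 133.88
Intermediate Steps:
Pow(Add(-1624, 19547), Rational(1, 2)) = Pow(17923, Rational(1, 2))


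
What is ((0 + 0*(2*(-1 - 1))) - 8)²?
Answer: 64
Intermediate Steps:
((0 + 0*(2*(-1 - 1))) - 8)² = ((0 + 0*(2*(-2))) - 8)² = ((0 + 0*(-4)) - 8)² = ((0 + 0) - 8)² = (0 - 8)² = (-8)² = 64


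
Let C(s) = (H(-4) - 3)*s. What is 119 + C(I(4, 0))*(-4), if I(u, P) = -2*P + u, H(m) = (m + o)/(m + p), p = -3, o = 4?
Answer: 167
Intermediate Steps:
H(m) = (4 + m)/(-3 + m) (H(m) = (m + 4)/(m - 3) = (4 + m)/(-3 + m))
I(u, P) = u - 2*P
C(s) = -3*s (C(s) = ((4 - 4)/(-3 - 4) - 3)*s = (0/(-7) - 3)*s = (-1/7*0 - 3)*s = (0 - 3)*s = -3*s)
119 + C(I(4, 0))*(-4) = 119 - 3*(4 - 2*0)*(-4) = 119 - 3*(4 + 0)*(-4) = 119 - 3*4*(-4) = 119 - 12*(-4) = 119 + 48 = 167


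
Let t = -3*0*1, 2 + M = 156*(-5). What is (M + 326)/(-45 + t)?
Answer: 152/15 ≈ 10.133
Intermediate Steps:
M = -782 (M = -2 + 156*(-5) = -2 - 780 = -782)
t = 0 (t = 0*1 = 0)
(M + 326)/(-45 + t) = (-782 + 326)/(-45 + 0) = -456/(-45) = -456*(-1/45) = 152/15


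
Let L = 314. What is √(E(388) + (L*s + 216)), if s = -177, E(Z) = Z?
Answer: I*√54974 ≈ 234.47*I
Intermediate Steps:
√(E(388) + (L*s + 216)) = √(388 + (314*(-177) + 216)) = √(388 + (-55578 + 216)) = √(388 - 55362) = √(-54974) = I*√54974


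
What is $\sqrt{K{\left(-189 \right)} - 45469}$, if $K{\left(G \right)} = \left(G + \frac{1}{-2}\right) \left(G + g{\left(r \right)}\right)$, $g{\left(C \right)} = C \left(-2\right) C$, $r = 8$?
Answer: $\frac{3 \sqrt{6490}}{2} \approx 120.84$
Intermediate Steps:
$g{\left(C \right)} = - 2 C^{2}$ ($g{\left(C \right)} = - 2 C C = - 2 C^{2}$)
$K{\left(G \right)} = \left(-128 + G\right) \left(- \frac{1}{2} + G\right)$ ($K{\left(G \right)} = \left(G + \frac{1}{-2}\right) \left(G - 2 \cdot 8^{2}\right) = \left(G - \frac{1}{2}\right) \left(G - 128\right) = \left(- \frac{1}{2} + G\right) \left(G - 128\right) = \left(- \frac{1}{2} + G\right) \left(-128 + G\right) = \left(-128 + G\right) \left(- \frac{1}{2} + G\right)$)
$\sqrt{K{\left(-189 \right)} - 45469} = \sqrt{\left(64 + \left(-189\right)^{2} - - \frac{48573}{2}\right) - 45469} = \sqrt{\left(64 + 35721 + \frac{48573}{2}\right) - 45469} = \sqrt{\frac{120143}{2} - 45469} = \sqrt{\frac{29205}{2}} = \frac{3 \sqrt{6490}}{2}$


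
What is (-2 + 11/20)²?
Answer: 841/400 ≈ 2.1025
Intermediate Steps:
(-2 + 11/20)² = (-29/20)² = 841/400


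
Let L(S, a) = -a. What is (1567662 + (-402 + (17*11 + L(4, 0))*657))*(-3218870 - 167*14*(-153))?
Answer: -4835694117564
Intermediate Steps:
(1567662 + (-402 + (17*11 + L(4, 0))*657))*(-3218870 - 167*14*(-153)) = (1567662 + (-402 + (17*11 - 1*0)*657))*(-3218870 - 167*14*(-153)) = (1567662 + (-402 + (187 + 0)*657))*(-3218870 - 2338*(-153)) = (1567662 + (-402 + 187*657))*(-3218870 + 357714) = (1567662 + (-402 + 122859))*(-2861156) = (1567662 + 122457)*(-2861156) = 1690119*(-2861156) = -4835694117564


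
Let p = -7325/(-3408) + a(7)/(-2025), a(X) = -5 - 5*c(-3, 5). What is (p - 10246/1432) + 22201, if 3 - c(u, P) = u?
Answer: 1827937442893/82354320 ≈ 22196.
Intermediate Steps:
c(u, P) = 3 - u
a(X) = -35 (a(X) = -5 - 5*(3 - 1*(-3)) = -5 - 5*(3 + 3) = -5 - 5*6 = -5 - 30 = -35)
p = 996827/460080 (p = -7325/(-3408) - 35/(-2025) = -7325*(-1/3408) - 35*(-1/2025) = 7325/3408 + 7/405 = 996827/460080 ≈ 2.1666)
(p - 10246/1432) + 22201 = (996827/460080 - 10246/1432) + 22201 = (996827/460080 - 10246*1/1432) + 22201 = (996827/460080 - 5123/716) + 22201 = -410815427/82354320 + 22201 = 1827937442893/82354320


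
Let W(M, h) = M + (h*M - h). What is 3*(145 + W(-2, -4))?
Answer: 465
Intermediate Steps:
W(M, h) = M - h + M*h (W(M, h) = M + (M*h - h) = M + (-h + M*h) = M - h + M*h)
3*(145 + W(-2, -4)) = 3*(145 + (-2 - 1*(-4) - 2*(-4))) = 3*(145 + (-2 + 4 + 8)) = 3*(145 + 10) = 3*155 = 465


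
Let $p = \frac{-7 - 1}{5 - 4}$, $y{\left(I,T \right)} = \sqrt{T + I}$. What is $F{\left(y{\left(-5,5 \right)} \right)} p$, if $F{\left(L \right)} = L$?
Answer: $0$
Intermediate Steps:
$y{\left(I,T \right)} = \sqrt{I + T}$
$p = -8$ ($p = - \frac{8}{1} = \left(-8\right) 1 = -8$)
$F{\left(y{\left(-5,5 \right)} \right)} p = \sqrt{-5 + 5} \left(-8\right) = \sqrt{0} \left(-8\right) = 0 \left(-8\right) = 0$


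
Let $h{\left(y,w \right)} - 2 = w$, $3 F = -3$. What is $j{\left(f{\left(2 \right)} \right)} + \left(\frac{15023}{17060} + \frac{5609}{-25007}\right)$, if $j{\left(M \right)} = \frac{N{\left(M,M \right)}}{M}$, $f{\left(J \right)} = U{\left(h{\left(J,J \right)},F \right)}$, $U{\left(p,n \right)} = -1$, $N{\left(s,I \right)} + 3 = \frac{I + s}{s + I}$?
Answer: $\frac{1133229461}{426619420} \approx 2.6563$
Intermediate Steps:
$F = -1$ ($F = \frac{1}{3} \left(-3\right) = -1$)
$h{\left(y,w \right)} = 2 + w$
$N{\left(s,I \right)} = -2$ ($N{\left(s,I \right)} = -3 + \frac{I + s}{s + I} = -3 + \frac{I + s}{I + s} = -3 + 1 = -2$)
$f{\left(J \right)} = -1$
$j{\left(M \right)} = - \frac{2}{M}$
$j{\left(f{\left(2 \right)} \right)} + \left(\frac{15023}{17060} + \frac{5609}{-25007}\right) = - \frac{2}{-1} + \left(\frac{15023}{17060} + \frac{5609}{-25007}\right) = \left(-2\right) \left(-1\right) + \left(15023 \cdot \frac{1}{17060} + 5609 \left(- \frac{1}{25007}\right)\right) = 2 + \left(\frac{15023}{17060} - \frac{5609}{25007}\right) = 2 + \frac{279990621}{426619420} = \frac{1133229461}{426619420}$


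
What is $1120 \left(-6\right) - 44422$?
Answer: $-51142$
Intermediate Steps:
$1120 \left(-6\right) - 44422 = -6720 - 44422 = -51142$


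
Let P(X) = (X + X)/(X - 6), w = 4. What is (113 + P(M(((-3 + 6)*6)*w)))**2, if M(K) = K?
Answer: 1605289/121 ≈ 13267.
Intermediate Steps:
P(X) = 2*X/(-6 + X) (P(X) = (2*X)/(-6 + X) = 2*X/(-6 + X))
(113 + P(M(((-3 + 6)*6)*w)))**2 = (113 + 2*(((-3 + 6)*6)*4)/(-6 + ((-3 + 6)*6)*4))**2 = (113 + 2*((3*6)*4)/(-6 + (3*6)*4))**2 = (113 + 2*(18*4)/(-6 + 18*4))**2 = (113 + 2*72/(-6 + 72))**2 = (113 + 2*72/66)**2 = (113 + 2*72*(1/66))**2 = (113 + 24/11)**2 = (1267/11)**2 = 1605289/121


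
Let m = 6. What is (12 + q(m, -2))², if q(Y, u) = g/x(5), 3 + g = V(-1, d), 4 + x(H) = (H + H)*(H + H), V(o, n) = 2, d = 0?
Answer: 1324801/9216 ≈ 143.75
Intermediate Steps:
x(H) = -4 + 4*H² (x(H) = -4 + (H + H)*(H + H) = -4 + (2*H)*(2*H) = -4 + 4*H²)
g = -1 (g = -3 + 2 = -1)
q(Y, u) = -1/96 (q(Y, u) = -1/(-4 + 4*5²) = -1/(-4 + 4*25) = -1/(-4 + 100) = -1/96)
(12 + q(m, -2))² = (12 - 1/96)² = (1151/96)² = 1324801/9216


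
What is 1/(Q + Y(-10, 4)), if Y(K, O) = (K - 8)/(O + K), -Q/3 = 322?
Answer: -1/963 ≈ -0.0010384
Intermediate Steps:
Q = -966 (Q = -3*322 = -966)
Y(K, O) = (-8 + K)/(K + O)
1/(Q + Y(-10, 4)) = 1/(-966 + (-8 - 10)/(-10 + 4)) = 1/(-966 - 18/(-6)) = 1/(-966 - 1/6*(-18)) = 1/(-966 + 3) = 1/(-963) = -1/963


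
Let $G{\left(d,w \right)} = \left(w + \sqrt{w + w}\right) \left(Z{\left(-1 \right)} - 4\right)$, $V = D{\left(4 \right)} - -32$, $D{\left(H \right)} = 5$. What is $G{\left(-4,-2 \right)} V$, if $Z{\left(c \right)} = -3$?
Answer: $518 - 518 i \approx 518.0 - 518.0 i$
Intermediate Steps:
$V = 37$ ($V = 5 - -32 = 5 + 32 = 37$)
$G{\left(d,w \right)} = - 7 w - 7 \sqrt{2} \sqrt{w}$ ($G{\left(d,w \right)} = \left(w + \sqrt{w + w}\right) \left(-3 - 4\right) = \left(w + \sqrt{2 w}\right) \left(-7\right) = \left(w + \sqrt{2} \sqrt{w}\right) \left(-7\right) = - 7 w - 7 \sqrt{2} \sqrt{w}$)
$G{\left(-4,-2 \right)} V = \left(\left(-7\right) \left(-2\right) - 7 \sqrt{2} \sqrt{-2}\right) 37 = \left(14 - 7 \sqrt{2} i \sqrt{2}\right) 37 = \left(14 - 14 i\right) 37 = 518 - 518 i$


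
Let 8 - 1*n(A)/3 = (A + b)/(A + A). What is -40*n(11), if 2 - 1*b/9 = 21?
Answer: -20160/11 ≈ -1832.7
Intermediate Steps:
b = -171 (b = 18 - 9*21 = 18 - 189 = -171)
n(A) = 24 - 3*(-171 + A)/(2*A) (n(A) = 24 - 3*(A - 171)/(A + A) = 24 - 3*(-171 + A)/(2*A))
-40*n(11) = -180*(57 + 5*11)/11 = -180*(57 + 55)/11 = -180*112/11 = -40*504/11 = -20160/11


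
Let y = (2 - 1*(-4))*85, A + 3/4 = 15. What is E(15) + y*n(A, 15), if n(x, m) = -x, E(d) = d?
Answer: -14505/2 ≈ -7252.5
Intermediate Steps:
A = 57/4 (A = -¾ + 15 = 57/4 ≈ 14.250)
y = 510 (y = (2 + 4)*85 = 6*85 = 510)
E(15) + y*n(A, 15) = 15 + 510*(-1*57/4) = 15 + 510*(-57/4) = 15 - 14535/2 = -14505/2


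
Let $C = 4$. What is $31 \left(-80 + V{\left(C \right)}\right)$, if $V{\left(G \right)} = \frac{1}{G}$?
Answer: $- \frac{9889}{4} \approx -2472.3$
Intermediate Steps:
$31 \left(-80 + V{\left(C \right)}\right) = 31 \left(-80 + \frac{1}{4}\right) = 31 \left(- \frac{319}{4}\right) = - \frac{9889}{4}$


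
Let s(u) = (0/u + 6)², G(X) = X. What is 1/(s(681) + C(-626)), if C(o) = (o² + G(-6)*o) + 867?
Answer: 1/396535 ≈ 2.5218e-6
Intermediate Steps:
C(o) = 867 + o² - 6*o (C(o) = (o² - 6*o) + 867 = 867 + o² - 6*o)
s(u) = 36 (s(u) = (0 + 6)² = 6² = 36)
1/(s(681) + C(-626)) = 1/(36 + (867 + (-626)² - 6*(-626))) = 1/(36 + (867 + 391876 + 3756)) = 1/(36 + 396499) = 1/396535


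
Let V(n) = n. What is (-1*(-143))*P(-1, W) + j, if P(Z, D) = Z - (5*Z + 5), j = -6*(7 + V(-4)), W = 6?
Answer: -161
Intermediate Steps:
j = -18 (j = -6*(7 - 4) = -6*3 = -18)
P(Z, D) = -5 - 4*Z (P(Z, D) = Z - (5 + 5*Z) = Z + (-5 - 5*Z) = -5 - 4*Z)
(-1*(-143))*P(-1, W) + j = (-1*(-143))*(-5 - 4*(-1)) - 18 = 143*(-5 + 4) - 18 = 143*(-1) - 18 = -143 - 18 = -161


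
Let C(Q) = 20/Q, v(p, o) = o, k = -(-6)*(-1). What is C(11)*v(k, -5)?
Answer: -100/11 ≈ -9.0909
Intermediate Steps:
k = -6 (k = -2*3 = -6)
C(11)*v(k, -5) = (20/11)*(-5) = -100/11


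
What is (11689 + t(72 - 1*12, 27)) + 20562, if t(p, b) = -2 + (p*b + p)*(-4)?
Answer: 25529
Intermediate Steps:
t(p, b) = -2 - 4*p - 4*b*p (t(p, b) = -2 + (b*p + p)*(-4) = -2 + (p + b*p)*(-4) = -2 + (-4*p - 4*b*p) = -2 - 4*p - 4*b*p)
(11689 + t(72 - 1*12, 27)) + 20562 = (11689 + (-2 - 4*(72 - 1*12) - 4*27*(72 - 1*12))) + 20562 = (11689 + (-2 - 4*(72 - 12) - 4*27*(72 - 12))) + 20562 = (11689 + (-2 - 4*60 - 4*27*60)) + 20562 = (11689 + (-2 - 240 - 6480)) + 20562 = (11689 - 6722) + 20562 = 4967 + 20562 = 25529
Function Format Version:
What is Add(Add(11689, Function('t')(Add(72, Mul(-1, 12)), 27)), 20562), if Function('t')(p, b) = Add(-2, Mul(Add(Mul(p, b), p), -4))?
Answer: 25529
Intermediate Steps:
Function('t')(p, b) = Add(-2, Mul(-4, p), Mul(-4, b, p)) (Function('t')(p, b) = Add(-2, Mul(Add(Mul(b, p), p), -4)) = Add(-2, Mul(Add(p, Mul(b, p)), -4)) = Add(-2, Add(Mul(-4, p), Mul(-4, b, p))) = Add(-2, Mul(-4, p), Mul(-4, b, p)))
Add(Add(11689, Function('t')(Add(72, Mul(-1, 12)), 27)), 20562) = Add(Add(11689, Add(-2, Mul(-4, Add(72, Mul(-1, 12))), Mul(-4, 27, Add(72, Mul(-1, 12))))), 20562) = Add(Add(11689, Add(-2, Mul(-4, Add(72, -12)), Mul(-4, 27, Add(72, -12)))), 20562) = Add(Add(11689, Add(-2, Mul(-4, 60), Mul(-4, 27, 60))), 20562) = Add(Add(11689, Add(-2, -240, -6480)), 20562) = Add(Add(11689, -6722), 20562) = Add(4967, 20562) = 25529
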